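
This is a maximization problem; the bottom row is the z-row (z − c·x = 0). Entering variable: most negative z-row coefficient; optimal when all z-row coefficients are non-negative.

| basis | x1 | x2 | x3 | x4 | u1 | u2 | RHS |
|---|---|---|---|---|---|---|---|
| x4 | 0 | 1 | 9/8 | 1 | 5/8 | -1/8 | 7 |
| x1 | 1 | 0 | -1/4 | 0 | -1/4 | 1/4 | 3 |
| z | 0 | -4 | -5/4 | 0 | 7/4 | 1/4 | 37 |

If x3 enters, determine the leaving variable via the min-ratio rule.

x4

Column x3 entries and ratios — x4: 7/(9/8) = 56/9; x1: -1/4 ≤ 0, skip.
Smallest ratio is 56/9 in the row of x4, so x4 leaves.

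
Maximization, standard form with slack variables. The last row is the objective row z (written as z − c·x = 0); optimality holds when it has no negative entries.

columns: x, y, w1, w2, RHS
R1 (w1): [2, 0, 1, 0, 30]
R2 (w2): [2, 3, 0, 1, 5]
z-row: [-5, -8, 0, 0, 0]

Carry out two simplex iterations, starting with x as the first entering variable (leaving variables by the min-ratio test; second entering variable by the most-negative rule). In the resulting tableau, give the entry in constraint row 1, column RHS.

Ratio test on column x — row 1: 30/2 = 15; row 2: 5/2 = 5/2. Minimum is 5/2 at row 2 (w2 leaves); pivot element 2.
Divide row 2 by 2; eliminate column x from the other rows.
Second iteration: most negative z-row entry is -1/2 in column y, so y enters.
Ratio test on column y — row 1: entry -3 ≤ 0; row 2: (5/2)/(3/2) = 5/3. Minimum is 5/3 at row 2 (x leaves); pivot element 3/2.
Divide row 2 by 3/2; eliminate column y from the other rows.
After both pivots, the entry at constraint row 1, column RHS is 30.

30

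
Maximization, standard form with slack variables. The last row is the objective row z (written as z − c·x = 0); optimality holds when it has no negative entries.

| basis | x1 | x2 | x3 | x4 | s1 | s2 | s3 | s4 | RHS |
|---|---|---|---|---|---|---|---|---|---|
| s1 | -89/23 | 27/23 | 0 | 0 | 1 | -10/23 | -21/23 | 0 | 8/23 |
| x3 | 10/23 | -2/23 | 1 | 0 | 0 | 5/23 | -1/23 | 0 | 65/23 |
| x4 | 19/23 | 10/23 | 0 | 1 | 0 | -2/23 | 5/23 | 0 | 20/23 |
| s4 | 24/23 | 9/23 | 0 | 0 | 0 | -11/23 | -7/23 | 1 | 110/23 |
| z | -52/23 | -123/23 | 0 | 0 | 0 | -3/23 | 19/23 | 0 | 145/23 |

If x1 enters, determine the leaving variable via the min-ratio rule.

Column x1 entries and ratios — s1: -89/23 ≤ 0, skip; x3: (65/23)/(10/23) = 13/2; x4: (20/23)/(19/23) = 20/19; s4: (110/23)/(24/23) = 55/12.
Smallest ratio is 20/19 in the row of x4, so x4 leaves.

x4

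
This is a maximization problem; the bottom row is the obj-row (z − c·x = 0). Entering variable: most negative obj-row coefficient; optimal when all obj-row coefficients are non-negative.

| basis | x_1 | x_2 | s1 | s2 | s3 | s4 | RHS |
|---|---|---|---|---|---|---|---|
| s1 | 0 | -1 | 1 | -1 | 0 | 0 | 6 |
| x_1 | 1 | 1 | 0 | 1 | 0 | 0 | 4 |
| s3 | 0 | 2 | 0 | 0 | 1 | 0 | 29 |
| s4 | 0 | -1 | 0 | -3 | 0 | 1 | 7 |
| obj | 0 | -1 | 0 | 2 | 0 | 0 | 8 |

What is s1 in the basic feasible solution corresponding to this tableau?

s1 is basic (row 1); its value is the RHS of that row, 6.

6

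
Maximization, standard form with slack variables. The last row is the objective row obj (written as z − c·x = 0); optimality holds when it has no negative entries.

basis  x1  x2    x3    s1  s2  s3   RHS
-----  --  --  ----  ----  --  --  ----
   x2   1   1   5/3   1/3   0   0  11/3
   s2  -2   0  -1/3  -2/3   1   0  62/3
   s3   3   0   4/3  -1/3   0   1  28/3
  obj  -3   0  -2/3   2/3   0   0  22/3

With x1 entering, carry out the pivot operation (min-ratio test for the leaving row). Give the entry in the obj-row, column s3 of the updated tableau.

Ratio test on column x1 — row 1: (11/3)/1 = 11/3; row 2: entry -2 ≤ 0; row 3: (28/3)/3 = 28/9. Minimum is 28/9 at row 3 (s3 leaves); pivot element 3.
Divide row 3 by 3; eliminate column x1 from the other rows.
obj-row update in column s3: 0 − (-3)·(1/3) = 1.

1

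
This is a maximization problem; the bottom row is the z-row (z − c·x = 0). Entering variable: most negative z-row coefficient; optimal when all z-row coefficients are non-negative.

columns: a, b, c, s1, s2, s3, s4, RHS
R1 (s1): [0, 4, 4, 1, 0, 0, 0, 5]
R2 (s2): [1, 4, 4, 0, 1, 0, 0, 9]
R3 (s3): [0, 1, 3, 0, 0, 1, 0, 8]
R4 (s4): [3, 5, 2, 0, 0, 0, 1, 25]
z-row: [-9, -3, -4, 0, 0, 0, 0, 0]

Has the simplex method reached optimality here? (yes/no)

The z-row has a negative entry -9 in column a, so it is not optimal.

no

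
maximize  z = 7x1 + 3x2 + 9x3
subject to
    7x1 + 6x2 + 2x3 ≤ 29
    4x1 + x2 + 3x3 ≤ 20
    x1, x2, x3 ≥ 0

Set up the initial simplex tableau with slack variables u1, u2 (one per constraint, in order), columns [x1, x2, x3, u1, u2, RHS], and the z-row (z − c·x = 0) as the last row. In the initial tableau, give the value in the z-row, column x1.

The z-row carries the negated objective coefficients: the x1 entry is -7.

-7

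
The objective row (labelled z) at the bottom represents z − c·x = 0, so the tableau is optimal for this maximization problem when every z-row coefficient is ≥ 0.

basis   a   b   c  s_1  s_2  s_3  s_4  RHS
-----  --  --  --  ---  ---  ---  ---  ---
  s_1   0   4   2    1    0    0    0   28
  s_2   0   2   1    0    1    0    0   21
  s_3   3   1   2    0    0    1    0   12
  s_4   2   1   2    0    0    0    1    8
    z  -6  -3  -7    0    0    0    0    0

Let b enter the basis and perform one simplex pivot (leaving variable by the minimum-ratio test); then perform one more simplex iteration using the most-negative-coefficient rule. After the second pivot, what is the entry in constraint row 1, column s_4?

0

Ratio test on column b — row 1: 28/4 = 7; row 2: 21/2 = 21/2; row 3: 12/1 = 12; row 4: 8/1 = 8. Minimum is 7 at row 1 (s_1 leaves); pivot element 4.
Divide row 1 by 4; eliminate column b from the other rows.
Second iteration: most negative z-row entry is -6 in column a, so a enters.
Ratio test on column a — row 1: entry 0 ≤ 0; row 2: entry 0 ≤ 0; row 3: 5/3 = 5/3; row 4: 1/2 = 1/2. Minimum is 1/2 at row 4 (s_4 leaves); pivot element 2.
Divide row 4 by 2; eliminate column a from the other rows.
After both pivots, the entry at constraint row 1, column s_4 is 0.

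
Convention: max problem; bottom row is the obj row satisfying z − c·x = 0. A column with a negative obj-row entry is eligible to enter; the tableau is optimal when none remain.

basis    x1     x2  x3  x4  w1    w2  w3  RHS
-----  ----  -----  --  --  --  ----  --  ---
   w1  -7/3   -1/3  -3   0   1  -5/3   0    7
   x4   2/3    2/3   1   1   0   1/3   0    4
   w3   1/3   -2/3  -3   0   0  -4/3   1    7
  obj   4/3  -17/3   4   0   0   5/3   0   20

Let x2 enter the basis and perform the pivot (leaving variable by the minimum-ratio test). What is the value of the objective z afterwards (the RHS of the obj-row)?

Ratio test on column x2 — row 1: entry -1/3 ≤ 0; row 2: 4/(2/3) = 6; row 3: entry -2/3 ≤ 0. Minimum is 6 at row 2 (x4 leaves); pivot element 2/3.
Pivot on row 2; the obj-row RHS becomes 20 − (-17/3)·6 = 54.

54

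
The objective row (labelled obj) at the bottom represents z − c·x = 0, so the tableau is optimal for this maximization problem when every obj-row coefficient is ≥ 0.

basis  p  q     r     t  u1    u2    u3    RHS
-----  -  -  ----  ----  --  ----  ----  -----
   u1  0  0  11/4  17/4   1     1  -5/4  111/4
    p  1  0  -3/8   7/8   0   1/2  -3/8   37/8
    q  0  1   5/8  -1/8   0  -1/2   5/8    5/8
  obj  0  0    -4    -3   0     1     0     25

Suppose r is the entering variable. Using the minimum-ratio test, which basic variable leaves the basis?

Column r entries and ratios — u1: (111/4)/(11/4) = 111/11; p: -3/8 ≤ 0, skip; q: (5/8)/(5/8) = 1.
Smallest ratio is 1 in the row of q, so q leaves.

q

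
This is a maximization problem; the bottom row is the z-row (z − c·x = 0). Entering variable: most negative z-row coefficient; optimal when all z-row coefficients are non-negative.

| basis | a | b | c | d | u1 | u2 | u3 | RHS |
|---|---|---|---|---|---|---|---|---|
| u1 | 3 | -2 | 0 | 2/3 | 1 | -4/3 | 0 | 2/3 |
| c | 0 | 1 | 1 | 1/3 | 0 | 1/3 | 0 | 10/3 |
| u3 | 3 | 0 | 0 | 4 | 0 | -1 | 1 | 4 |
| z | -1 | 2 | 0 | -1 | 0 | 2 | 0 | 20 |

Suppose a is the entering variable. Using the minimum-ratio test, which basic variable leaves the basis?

u1

Column a entries and ratios — u1: (2/3)/3 = 2/9; c: 0 ≤ 0, skip; u3: 4/3 = 4/3.
Smallest ratio is 2/9 in the row of u1, so u1 leaves.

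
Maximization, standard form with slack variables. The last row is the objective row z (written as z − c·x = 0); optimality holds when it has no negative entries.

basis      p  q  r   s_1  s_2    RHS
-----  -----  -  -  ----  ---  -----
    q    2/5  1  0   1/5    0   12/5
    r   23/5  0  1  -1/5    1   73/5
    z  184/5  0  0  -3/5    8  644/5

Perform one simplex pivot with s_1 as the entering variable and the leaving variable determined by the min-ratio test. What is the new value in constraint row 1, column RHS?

12

Ratio test on column s_1 — row 1: (12/5)/(1/5) = 12; row 2: entry -1/5 ≤ 0. Minimum is 12 at row 1 (q leaves); pivot element 1/5.
Divide row 1 by 1/5; eliminate column s_1 from the other rows.
In the new row 1, the RHS entry is the old entry divided by the pivot: (12/5)/(1/5) = 12.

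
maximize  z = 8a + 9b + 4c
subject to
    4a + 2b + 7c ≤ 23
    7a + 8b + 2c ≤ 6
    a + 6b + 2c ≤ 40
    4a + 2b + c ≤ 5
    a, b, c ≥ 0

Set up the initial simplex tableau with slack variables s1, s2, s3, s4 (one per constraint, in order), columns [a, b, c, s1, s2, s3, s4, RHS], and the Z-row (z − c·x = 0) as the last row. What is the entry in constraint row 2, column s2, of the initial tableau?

Slack s2 belongs to constraint 2; its column is the unit vector e_2, so the entry in row 2 is 1.

1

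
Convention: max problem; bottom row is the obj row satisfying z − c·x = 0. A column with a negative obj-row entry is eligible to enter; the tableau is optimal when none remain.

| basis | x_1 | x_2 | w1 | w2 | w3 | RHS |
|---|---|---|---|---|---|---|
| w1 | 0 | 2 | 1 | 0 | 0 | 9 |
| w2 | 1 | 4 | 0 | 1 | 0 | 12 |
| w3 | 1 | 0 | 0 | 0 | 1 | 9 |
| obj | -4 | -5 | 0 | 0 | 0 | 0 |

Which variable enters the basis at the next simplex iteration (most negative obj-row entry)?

x_2

Negative obj-row entries: x_1: -4, x_2: -5.
The most negative is -5 in column x_2, so x_2 enters.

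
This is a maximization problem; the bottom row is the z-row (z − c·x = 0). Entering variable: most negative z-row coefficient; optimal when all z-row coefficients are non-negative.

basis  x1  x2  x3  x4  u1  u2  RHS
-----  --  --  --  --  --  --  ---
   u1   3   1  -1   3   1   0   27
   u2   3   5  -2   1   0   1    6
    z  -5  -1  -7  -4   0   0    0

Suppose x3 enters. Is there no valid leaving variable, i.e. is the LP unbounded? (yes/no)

Every constraint-row entry in column x3 is ≤ 0, so increasing x3 is unbounded.

yes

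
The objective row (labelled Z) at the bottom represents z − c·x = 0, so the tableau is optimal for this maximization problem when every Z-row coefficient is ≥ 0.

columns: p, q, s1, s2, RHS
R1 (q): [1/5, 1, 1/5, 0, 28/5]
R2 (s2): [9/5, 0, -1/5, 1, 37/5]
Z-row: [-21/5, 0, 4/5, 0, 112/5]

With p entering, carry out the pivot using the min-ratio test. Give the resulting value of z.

Ratio test on column p — row 1: (28/5)/(1/5) = 28; row 2: (37/5)/(9/5) = 37/9. Minimum is 37/9 at row 2 (s2 leaves); pivot element 9/5.
Pivot on row 2; the Z-row RHS becomes 112/5 − (-21/5)·(37/9) = 119/3.

119/3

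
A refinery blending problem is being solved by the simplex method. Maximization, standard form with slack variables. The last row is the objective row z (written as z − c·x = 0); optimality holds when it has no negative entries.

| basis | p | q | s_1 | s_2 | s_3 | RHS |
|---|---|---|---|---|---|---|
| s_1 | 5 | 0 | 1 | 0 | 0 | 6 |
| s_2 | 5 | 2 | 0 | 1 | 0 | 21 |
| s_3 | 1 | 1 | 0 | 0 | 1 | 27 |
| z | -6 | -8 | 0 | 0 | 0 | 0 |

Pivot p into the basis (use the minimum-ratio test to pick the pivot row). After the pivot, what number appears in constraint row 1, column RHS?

Ratio test on column p — row 1: 6/5 = 6/5; row 2: 21/5 = 21/5; row 3: 27/1 = 27. Minimum is 6/5 at row 1 (s_1 leaves); pivot element 5.
Divide row 1 by 5; eliminate column p from the other rows.
In the new row 1, the RHS entry is the old entry divided by the pivot: 6/5 = 6/5.

6/5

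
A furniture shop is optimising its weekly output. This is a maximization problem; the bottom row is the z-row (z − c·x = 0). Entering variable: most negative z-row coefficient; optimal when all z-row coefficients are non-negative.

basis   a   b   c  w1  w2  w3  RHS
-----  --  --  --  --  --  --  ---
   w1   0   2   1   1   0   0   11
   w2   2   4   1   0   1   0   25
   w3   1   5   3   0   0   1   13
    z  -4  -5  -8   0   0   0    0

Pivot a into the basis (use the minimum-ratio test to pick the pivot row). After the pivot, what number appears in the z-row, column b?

Ratio test on column a — row 1: entry 0 ≤ 0; row 2: 25/2 = 25/2; row 3: 13/1 = 13. Minimum is 25/2 at row 2 (w2 leaves); pivot element 2.
Divide row 2 by 2; eliminate column a from the other rows.
z-row update in column b: -5 − (-4)·2 = 3.

3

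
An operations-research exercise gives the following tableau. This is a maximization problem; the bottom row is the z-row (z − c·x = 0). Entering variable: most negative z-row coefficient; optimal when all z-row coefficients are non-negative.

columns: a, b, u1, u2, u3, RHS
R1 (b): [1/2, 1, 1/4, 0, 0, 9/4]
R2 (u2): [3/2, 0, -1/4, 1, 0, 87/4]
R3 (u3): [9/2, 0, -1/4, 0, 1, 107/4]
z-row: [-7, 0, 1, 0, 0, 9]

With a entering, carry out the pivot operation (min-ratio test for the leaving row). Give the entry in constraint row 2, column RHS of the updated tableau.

Ratio test on column a — row 1: (9/4)/(1/2) = 9/2; row 2: (87/4)/(3/2) = 29/2; row 3: (107/4)/(9/2) = 107/18. Minimum is 9/2 at row 1 (b leaves); pivot element 1/2.
Divide row 1 by 1/2; eliminate column a from the other rows.
Row 2 update in column RHS: 87/4 − (3/2)·(9/2) = 15.

15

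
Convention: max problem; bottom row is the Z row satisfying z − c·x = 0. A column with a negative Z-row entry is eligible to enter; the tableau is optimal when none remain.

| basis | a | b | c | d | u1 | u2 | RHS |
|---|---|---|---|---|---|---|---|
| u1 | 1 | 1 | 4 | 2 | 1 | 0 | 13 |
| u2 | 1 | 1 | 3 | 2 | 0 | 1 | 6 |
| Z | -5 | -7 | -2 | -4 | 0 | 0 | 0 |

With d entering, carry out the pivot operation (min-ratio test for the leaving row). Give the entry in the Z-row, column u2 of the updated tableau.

Ratio test on column d — row 1: 13/2 = 13/2; row 2: 6/2 = 3. Minimum is 3 at row 2 (u2 leaves); pivot element 2.
Divide row 2 by 2; eliminate column d from the other rows.
Z-row update in column u2: 0 − (-4)·(1/2) = 2.

2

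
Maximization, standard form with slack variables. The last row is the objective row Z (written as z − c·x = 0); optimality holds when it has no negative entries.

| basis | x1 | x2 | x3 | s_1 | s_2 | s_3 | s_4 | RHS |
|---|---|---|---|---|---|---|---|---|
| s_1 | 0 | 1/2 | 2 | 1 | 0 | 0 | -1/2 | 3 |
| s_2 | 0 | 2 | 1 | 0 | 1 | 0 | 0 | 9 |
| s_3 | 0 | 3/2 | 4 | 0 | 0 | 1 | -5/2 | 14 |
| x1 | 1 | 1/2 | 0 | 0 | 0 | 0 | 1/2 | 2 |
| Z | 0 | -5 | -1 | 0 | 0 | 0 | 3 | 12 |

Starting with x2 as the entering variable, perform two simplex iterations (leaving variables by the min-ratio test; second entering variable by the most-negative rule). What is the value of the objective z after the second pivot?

Ratio test on column x2 — row 1: 3/(1/2) = 6; row 2: 9/2 = 9/2; row 3: 14/(3/2) = 28/3; row 4: 2/(1/2) = 4. Minimum is 4 at row 4 (x1 leaves); pivot element 1/2.
Pivot on row 4; the Z-row RHS becomes 12 − (-5)·4 = 32.
Next entering variable (most negative Z-row entry -1): x3.
Ratio test on column x3 — row 1: 1/2 = 1/2; row 2: 1/1 = 1; row 3: 8/4 = 2; row 4: entry 0 ≤ 0. Minimum is 1/2 at row 1 (s_1 leaves); pivot element 2.
After the second pivot the Z-row RHS is 32 − (-1)·(1/2) = 65/2.

65/2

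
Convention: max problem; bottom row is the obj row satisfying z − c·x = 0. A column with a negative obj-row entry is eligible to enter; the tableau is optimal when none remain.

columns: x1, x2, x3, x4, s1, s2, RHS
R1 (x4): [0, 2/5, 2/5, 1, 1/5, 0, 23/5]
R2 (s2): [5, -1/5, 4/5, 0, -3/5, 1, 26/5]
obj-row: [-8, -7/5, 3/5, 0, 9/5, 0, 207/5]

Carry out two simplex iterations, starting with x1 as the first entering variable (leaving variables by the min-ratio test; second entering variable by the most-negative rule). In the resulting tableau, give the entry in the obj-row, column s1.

Ratio test on column x1 — row 1: entry 0 ≤ 0; row 2: (26/5)/5 = 26/25. Minimum is 26/25 at row 2 (s2 leaves); pivot element 5.
Divide row 2 by 5; eliminate column x1 from the other rows.
Second iteration: most negative obj-row entry is -43/25 in column x2, so x2 enters.
Ratio test on column x2 — row 1: (23/5)/(2/5) = 23/2; row 2: entry -1/25 ≤ 0. Minimum is 23/2 at row 1 (x4 leaves); pivot element 2/5.
Divide row 1 by 2/5; eliminate column x2 from the other rows.
After both pivots, the entry at the obj-row, column s1 is 17/10.

17/10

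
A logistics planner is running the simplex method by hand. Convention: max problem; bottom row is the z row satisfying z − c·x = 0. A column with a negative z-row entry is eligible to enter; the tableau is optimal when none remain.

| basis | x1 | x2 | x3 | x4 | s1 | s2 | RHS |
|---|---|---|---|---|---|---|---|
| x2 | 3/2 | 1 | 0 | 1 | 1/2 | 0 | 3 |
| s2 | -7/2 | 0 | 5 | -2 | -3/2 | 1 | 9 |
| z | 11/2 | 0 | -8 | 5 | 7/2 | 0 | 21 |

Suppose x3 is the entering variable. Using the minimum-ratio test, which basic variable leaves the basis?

s2

Column x3 entries and ratios — x2: 0 ≤ 0, skip; s2: 9/5 = 9/5.
Smallest ratio is 9/5 in the row of s2, so s2 leaves.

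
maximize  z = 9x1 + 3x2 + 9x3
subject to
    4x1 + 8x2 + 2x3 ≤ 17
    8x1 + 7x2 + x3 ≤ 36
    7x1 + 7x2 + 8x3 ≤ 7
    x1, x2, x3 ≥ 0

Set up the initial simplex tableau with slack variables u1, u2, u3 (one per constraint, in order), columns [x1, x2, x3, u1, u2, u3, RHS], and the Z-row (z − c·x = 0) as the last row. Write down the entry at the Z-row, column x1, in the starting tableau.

The Z-row carries the negated objective coefficients: the x1 entry is -9.

-9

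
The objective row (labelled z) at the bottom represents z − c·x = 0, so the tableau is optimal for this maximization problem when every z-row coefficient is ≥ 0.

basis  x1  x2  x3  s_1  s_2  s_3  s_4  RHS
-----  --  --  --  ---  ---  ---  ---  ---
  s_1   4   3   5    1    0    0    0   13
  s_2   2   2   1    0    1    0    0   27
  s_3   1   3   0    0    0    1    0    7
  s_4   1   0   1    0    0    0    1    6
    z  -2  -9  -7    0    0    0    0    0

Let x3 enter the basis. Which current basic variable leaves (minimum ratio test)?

Column x3 entries and ratios — s_1: 13/5 = 13/5; s_2: 27/1 = 27; s_3: 0 ≤ 0, skip; s_4: 6/1 = 6.
Smallest ratio is 13/5 in the row of s_1, so s_1 leaves.

s_1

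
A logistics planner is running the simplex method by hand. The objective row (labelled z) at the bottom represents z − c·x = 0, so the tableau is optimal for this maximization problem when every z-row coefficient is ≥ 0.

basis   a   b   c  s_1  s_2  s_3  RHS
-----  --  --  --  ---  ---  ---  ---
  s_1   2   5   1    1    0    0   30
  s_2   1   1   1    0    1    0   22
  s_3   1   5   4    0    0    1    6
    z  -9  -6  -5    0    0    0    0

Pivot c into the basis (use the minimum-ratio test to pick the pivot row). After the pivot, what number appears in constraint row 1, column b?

Ratio test on column c — row 1: 30/1 = 30; row 2: 22/1 = 22; row 3: 6/4 = 3/2. Minimum is 3/2 at row 3 (s_3 leaves); pivot element 4.
Divide row 3 by 4; eliminate column c from the other rows.
Row 1 update in column b: 5 − 1·(5/4) = 15/4.

15/4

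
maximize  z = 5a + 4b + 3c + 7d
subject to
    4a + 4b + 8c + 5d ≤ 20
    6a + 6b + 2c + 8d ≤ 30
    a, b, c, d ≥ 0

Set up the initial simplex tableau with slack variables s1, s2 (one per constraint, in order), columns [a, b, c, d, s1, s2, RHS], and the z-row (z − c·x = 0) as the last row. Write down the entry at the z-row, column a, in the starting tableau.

The z-row carries the negated objective coefficients: the a entry is -5.

-5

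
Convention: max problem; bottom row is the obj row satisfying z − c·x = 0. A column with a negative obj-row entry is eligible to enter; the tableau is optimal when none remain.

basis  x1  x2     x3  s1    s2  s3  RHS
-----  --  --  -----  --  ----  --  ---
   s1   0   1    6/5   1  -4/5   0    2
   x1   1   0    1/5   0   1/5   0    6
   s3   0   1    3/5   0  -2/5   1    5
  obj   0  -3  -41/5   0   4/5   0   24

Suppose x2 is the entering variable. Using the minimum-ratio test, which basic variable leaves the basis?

s1

Column x2 entries and ratios — s1: 2/1 = 2; x1: 0 ≤ 0, skip; s3: 5/1 = 5.
Smallest ratio is 2 in the row of s1, so s1 leaves.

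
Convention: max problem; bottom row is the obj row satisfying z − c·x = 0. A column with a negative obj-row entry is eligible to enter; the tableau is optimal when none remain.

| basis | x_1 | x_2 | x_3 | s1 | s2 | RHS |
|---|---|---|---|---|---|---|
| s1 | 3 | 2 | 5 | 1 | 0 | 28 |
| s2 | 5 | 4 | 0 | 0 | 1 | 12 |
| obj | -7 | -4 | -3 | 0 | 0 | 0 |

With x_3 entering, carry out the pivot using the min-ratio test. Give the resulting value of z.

84/5

Ratio test on column x_3 — row 1: 28/5 = 28/5; row 2: entry 0 ≤ 0. Minimum is 28/5 at row 1 (s1 leaves); pivot element 5.
Pivot on row 1; the obj-row RHS becomes 0 − (-3)·(28/5) = 84/5.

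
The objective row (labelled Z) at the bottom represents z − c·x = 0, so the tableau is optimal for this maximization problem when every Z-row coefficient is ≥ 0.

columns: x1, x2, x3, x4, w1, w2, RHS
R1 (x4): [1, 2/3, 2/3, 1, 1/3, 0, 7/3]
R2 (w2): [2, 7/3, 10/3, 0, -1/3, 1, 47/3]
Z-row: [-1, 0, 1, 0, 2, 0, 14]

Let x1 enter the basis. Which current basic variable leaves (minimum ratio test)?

Column x1 entries and ratios — x4: (7/3)/1 = 7/3; w2: (47/3)/2 = 47/6.
Smallest ratio is 7/3 in the row of x4, so x4 leaves.

x4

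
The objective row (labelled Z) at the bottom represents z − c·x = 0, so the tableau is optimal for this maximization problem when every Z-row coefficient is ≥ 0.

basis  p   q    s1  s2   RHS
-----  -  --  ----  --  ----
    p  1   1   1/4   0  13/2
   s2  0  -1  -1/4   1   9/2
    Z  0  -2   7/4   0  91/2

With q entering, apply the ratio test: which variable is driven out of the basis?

p

Column q entries and ratios — p: (13/2)/1 = 13/2; s2: -1 ≤ 0, skip.
Smallest ratio is 13/2 in the row of p, so p leaves.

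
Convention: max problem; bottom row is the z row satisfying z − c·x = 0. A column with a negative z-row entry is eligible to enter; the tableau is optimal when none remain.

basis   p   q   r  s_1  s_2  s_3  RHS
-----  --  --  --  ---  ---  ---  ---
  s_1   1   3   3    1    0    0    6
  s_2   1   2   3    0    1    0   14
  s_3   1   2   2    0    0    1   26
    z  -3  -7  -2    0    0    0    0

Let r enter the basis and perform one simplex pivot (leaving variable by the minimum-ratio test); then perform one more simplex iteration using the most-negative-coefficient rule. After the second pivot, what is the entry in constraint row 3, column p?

1/3

Ratio test on column r — row 1: 6/3 = 2; row 2: 14/3 = 14/3; row 3: 26/2 = 13. Minimum is 2 at row 1 (s_1 leaves); pivot element 3.
Divide row 1 by 3; eliminate column r from the other rows.
Second iteration: most negative z-row entry is -5 in column q, so q enters.
Ratio test on column q — row 1: 2/1 = 2; row 2: entry -1 ≤ 0; row 3: entry 0 ≤ 0. Minimum is 2 at row 1 (r leaves); pivot element 1.
Divide row 1 by 1; eliminate column q from the other rows.
After both pivots, the entry at constraint row 3, column p is 1/3.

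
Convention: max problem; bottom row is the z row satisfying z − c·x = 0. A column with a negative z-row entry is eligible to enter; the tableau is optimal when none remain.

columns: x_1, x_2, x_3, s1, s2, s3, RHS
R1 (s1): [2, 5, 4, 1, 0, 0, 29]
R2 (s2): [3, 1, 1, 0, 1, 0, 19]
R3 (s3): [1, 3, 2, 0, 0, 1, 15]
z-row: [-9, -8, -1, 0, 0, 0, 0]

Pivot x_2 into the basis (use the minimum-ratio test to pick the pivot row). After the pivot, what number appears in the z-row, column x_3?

Ratio test on column x_2 — row 1: 29/5 = 29/5; row 2: 19/1 = 19; row 3: 15/3 = 5. Minimum is 5 at row 3 (s3 leaves); pivot element 3.
Divide row 3 by 3; eliminate column x_2 from the other rows.
z-row update in column x_3: -1 − (-8)·(2/3) = 13/3.

13/3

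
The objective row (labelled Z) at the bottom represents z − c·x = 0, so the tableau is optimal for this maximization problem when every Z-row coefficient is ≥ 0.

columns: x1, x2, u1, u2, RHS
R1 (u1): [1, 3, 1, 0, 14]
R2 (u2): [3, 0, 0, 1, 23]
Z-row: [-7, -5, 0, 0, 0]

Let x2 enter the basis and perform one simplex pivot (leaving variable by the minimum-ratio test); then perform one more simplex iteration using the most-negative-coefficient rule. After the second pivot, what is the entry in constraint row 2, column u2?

Ratio test on column x2 — row 1: 14/3 = 14/3; row 2: entry 0 ≤ 0. Minimum is 14/3 at row 1 (u1 leaves); pivot element 3.
Divide row 1 by 3; eliminate column x2 from the other rows.
Second iteration: most negative Z-row entry is -16/3 in column x1, so x1 enters.
Ratio test on column x1 — row 1: (14/3)/(1/3) = 14; row 2: 23/3 = 23/3. Minimum is 23/3 at row 2 (u2 leaves); pivot element 3.
Divide row 2 by 3; eliminate column x1 from the other rows.
After both pivots, the entry at constraint row 2, column u2 is 1/3.

1/3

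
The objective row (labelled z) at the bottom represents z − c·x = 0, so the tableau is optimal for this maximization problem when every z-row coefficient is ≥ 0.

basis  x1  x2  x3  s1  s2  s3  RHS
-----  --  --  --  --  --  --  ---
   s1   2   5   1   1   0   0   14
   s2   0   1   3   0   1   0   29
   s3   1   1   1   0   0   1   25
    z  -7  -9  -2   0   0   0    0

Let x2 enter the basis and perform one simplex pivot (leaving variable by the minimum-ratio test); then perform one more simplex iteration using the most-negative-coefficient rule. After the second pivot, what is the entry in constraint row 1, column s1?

1/2

Ratio test on column x2 — row 1: 14/5 = 14/5; row 2: 29/1 = 29; row 3: 25/1 = 25. Minimum is 14/5 at row 1 (s1 leaves); pivot element 5.
Divide row 1 by 5; eliminate column x2 from the other rows.
Second iteration: most negative z-row entry is -17/5 in column x1, so x1 enters.
Ratio test on column x1 — row 1: (14/5)/(2/5) = 7; row 2: entry -2/5 ≤ 0; row 3: (111/5)/(3/5) = 37. Minimum is 7 at row 1 (x2 leaves); pivot element 2/5.
Divide row 1 by 2/5; eliminate column x1 from the other rows.
After both pivots, the entry at constraint row 1, column s1 is 1/2.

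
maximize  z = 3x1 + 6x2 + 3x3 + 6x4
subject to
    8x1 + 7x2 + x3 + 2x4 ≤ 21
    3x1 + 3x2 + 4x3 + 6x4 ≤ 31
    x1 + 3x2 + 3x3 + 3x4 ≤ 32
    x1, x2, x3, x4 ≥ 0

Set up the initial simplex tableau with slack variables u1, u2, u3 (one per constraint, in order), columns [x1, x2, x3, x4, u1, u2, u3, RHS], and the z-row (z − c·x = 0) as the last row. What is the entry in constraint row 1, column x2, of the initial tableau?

7

Constraint 1 has coefficient 7 on x2.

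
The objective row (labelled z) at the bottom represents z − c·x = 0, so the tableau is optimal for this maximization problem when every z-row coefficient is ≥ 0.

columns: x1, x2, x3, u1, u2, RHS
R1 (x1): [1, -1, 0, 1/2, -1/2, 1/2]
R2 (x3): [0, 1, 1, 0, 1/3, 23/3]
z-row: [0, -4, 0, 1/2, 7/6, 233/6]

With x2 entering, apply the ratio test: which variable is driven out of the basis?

x3

Column x2 entries and ratios — x1: -1 ≤ 0, skip; x3: (23/3)/1 = 23/3.
Smallest ratio is 23/3 in the row of x3, so x3 leaves.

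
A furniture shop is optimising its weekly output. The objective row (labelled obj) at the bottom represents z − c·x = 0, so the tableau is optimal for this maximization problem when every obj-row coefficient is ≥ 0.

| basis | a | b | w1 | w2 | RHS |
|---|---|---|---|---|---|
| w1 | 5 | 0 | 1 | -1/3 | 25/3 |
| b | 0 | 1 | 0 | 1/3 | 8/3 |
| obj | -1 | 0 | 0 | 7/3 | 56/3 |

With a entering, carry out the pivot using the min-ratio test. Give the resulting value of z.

61/3

Ratio test on column a — row 1: (25/3)/5 = 5/3; row 2: entry 0 ≤ 0. Minimum is 5/3 at row 1 (w1 leaves); pivot element 5.
Pivot on row 1; the obj-row RHS becomes 56/3 − (-1)·(5/3) = 61/3.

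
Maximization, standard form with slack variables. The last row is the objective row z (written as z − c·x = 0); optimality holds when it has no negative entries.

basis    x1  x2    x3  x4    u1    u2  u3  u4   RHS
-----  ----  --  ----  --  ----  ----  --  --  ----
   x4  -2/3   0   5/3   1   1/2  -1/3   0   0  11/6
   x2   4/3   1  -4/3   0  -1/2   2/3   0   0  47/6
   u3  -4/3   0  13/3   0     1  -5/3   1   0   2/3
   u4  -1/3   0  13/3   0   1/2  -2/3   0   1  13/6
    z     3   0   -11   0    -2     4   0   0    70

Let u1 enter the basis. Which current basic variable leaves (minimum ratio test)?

u3

Column u1 entries and ratios — x4: (11/6)/(1/2) = 11/3; x2: -1/2 ≤ 0, skip; u3: (2/3)/1 = 2/3; u4: (13/6)/(1/2) = 13/3.
Smallest ratio is 2/3 in the row of u3, so u3 leaves.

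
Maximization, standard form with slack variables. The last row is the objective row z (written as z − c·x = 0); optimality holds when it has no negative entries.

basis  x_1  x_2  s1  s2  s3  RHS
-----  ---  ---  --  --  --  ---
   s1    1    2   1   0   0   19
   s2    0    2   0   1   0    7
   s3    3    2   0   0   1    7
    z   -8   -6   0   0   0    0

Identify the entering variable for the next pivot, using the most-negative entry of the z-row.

x_1

Negative z-row entries: x_1: -8, x_2: -6.
The most negative is -8 in column x_1, so x_1 enters.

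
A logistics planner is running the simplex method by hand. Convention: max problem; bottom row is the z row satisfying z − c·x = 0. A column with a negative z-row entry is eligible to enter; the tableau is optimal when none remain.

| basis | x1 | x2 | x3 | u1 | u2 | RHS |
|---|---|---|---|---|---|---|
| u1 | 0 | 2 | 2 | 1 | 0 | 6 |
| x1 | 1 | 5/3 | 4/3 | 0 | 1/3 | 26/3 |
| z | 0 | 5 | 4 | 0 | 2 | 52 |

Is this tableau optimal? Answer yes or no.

Every z-row coefficient is ≥ 0, so the tableau is optimal.

yes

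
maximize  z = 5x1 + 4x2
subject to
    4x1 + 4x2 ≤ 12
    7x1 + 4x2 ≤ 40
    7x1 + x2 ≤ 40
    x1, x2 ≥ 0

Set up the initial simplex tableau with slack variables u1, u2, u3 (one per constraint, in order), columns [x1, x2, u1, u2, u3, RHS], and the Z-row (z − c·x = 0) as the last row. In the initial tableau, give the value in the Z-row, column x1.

The Z-row carries the negated objective coefficients: the x1 entry is -5.

-5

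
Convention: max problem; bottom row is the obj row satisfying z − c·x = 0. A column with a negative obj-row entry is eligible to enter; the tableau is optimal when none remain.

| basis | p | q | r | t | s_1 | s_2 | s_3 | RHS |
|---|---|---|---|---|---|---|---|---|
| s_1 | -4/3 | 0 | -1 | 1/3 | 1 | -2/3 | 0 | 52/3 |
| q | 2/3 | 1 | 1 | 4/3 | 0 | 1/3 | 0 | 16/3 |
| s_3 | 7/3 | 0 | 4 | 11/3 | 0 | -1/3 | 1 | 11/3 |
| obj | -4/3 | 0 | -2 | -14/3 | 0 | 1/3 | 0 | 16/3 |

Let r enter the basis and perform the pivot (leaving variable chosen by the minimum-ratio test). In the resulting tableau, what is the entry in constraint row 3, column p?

Ratio test on column r — row 1: entry -1 ≤ 0; row 2: (16/3)/1 = 16/3; row 3: (11/3)/4 = 11/12. Minimum is 11/12 at row 3 (s_3 leaves); pivot element 4.
Divide row 3 by 4; eliminate column r from the other rows.
In the new row 3, the p entry is the old entry divided by the pivot: (7/3)/4 = 7/12.

7/12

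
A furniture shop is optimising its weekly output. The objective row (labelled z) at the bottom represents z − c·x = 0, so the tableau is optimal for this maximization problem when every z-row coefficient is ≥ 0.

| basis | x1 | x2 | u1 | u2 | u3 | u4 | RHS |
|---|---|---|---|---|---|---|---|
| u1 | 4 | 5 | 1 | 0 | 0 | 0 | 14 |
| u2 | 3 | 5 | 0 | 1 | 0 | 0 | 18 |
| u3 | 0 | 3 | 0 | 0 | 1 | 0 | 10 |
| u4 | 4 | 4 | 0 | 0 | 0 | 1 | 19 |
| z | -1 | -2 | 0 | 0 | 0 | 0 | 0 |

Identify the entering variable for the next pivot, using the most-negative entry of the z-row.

Negative z-row entries: x1: -1, x2: -2.
The most negative is -2 in column x2, so x2 enters.

x2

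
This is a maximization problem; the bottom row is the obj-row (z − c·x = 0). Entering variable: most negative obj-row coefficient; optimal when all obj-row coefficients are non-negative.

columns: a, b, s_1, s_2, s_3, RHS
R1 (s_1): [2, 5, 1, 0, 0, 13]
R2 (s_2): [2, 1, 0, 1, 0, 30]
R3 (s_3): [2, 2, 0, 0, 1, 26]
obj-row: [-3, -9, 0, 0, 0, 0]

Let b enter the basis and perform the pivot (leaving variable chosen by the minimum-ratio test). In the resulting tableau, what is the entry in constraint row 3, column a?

6/5

Ratio test on column b — row 1: 13/5 = 13/5; row 2: 30/1 = 30; row 3: 26/2 = 13. Minimum is 13/5 at row 1 (s_1 leaves); pivot element 5.
Divide row 1 by 5; eliminate column b from the other rows.
Row 3 update in column a: 2 − 2·(2/5) = 6/5.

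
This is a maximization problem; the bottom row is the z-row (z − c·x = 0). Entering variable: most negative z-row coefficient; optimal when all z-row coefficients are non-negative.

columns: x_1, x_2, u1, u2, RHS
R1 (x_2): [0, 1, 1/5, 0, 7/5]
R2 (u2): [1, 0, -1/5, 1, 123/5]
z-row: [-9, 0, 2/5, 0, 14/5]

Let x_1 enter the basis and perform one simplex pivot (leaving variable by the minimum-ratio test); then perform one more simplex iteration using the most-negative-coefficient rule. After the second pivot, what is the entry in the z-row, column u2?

Ratio test on column x_1 — row 1: entry 0 ≤ 0; row 2: (123/5)/1 = 123/5. Minimum is 123/5 at row 2 (u2 leaves); pivot element 1.
Divide row 2 by 1; eliminate column x_1 from the other rows.
Second iteration: most negative z-row entry is -7/5 in column u1, so u1 enters.
Ratio test on column u1 — row 1: (7/5)/(1/5) = 7; row 2: entry -1/5 ≤ 0. Minimum is 7 at row 1 (x_2 leaves); pivot element 1/5.
Divide row 1 by 1/5; eliminate column u1 from the other rows.
After both pivots, the entry at the z-row, column u2 is 9.

9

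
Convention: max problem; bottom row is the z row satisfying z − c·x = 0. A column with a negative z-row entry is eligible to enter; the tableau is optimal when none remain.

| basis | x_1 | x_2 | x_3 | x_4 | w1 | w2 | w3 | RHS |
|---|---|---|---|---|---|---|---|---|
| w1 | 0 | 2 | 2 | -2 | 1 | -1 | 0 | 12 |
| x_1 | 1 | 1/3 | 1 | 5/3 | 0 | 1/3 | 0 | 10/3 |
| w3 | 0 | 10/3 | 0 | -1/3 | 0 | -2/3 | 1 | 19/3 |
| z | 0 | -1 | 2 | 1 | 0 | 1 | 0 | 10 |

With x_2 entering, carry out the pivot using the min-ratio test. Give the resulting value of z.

Ratio test on column x_2 — row 1: 12/2 = 6; row 2: (10/3)/(1/3) = 10; row 3: (19/3)/(10/3) = 19/10. Minimum is 19/10 at row 3 (w3 leaves); pivot element 10/3.
Pivot on row 3; the z-row RHS becomes 10 − (-1)·(19/10) = 119/10.

119/10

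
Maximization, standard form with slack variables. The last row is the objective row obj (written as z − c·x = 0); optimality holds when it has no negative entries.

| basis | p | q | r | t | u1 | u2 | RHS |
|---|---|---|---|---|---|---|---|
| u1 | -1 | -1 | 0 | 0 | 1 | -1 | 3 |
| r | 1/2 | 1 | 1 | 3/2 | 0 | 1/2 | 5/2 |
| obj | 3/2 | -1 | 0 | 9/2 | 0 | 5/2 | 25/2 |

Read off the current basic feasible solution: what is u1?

u1 is basic (row 1); its value is the RHS of that row, 3.

3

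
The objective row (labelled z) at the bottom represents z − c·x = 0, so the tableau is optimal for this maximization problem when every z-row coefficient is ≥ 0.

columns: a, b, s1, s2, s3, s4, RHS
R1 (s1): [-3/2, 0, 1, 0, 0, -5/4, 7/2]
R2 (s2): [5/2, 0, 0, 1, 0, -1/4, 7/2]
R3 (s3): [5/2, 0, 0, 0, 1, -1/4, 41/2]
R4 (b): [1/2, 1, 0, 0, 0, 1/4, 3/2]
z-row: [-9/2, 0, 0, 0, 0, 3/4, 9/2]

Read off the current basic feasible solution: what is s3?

41/2

s3 is basic (row 3); its value is the RHS of that row, 41/2.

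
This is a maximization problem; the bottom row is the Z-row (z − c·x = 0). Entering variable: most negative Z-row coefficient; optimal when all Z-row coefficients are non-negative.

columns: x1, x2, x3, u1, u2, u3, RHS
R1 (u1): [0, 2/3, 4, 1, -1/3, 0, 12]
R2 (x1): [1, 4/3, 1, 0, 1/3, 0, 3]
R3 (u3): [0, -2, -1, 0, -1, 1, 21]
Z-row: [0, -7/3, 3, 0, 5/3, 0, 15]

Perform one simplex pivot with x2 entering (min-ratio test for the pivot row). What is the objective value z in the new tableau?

Ratio test on column x2 — row 1: 12/(2/3) = 18; row 2: 3/(4/3) = 9/4; row 3: entry -2 ≤ 0. Minimum is 9/4 at row 2 (x1 leaves); pivot element 4/3.
Pivot on row 2; the Z-row RHS becomes 15 − (-7/3)·(9/4) = 81/4.

81/4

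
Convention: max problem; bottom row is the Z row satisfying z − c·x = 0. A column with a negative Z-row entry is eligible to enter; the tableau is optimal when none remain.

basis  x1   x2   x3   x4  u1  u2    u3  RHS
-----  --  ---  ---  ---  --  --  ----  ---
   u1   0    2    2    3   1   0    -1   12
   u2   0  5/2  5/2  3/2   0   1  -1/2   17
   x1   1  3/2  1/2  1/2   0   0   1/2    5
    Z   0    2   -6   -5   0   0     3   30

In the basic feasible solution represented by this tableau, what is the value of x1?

x1 is basic (row 3); its value is the RHS of that row, 5.

5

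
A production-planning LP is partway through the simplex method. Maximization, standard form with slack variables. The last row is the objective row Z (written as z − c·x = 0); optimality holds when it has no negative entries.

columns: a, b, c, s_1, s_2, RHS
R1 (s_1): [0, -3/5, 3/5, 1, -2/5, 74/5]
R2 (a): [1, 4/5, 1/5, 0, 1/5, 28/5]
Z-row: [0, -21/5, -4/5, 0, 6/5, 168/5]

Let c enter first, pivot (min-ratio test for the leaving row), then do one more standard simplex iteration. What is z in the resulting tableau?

Ratio test on column c — row 1: (74/5)/(3/5) = 74/3; row 2: (28/5)/(1/5) = 28. Minimum is 74/3 at row 1 (s_1 leaves); pivot element 3/5.
Pivot on row 1; the Z-row RHS becomes 168/5 − (-4/5)·(74/3) = 160/3.
Next entering variable (most negative Z-row entry -5): b.
Ratio test on column b — row 1: entry -1 ≤ 0; row 2: (2/3)/1 = 2/3. Minimum is 2/3 at row 2 (a leaves); pivot element 1.
After the second pivot the Z-row RHS is 160/3 − (-5)·(2/3) = 170/3.

170/3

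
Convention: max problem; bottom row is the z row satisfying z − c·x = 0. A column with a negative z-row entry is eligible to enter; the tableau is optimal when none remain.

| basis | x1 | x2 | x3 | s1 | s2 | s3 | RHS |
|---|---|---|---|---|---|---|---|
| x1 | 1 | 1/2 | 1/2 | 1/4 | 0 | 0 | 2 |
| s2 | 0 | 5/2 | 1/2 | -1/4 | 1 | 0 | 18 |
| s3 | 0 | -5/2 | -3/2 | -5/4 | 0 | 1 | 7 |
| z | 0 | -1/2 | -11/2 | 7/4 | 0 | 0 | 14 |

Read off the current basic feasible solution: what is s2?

18

s2 is basic (row 2); its value is the RHS of that row, 18.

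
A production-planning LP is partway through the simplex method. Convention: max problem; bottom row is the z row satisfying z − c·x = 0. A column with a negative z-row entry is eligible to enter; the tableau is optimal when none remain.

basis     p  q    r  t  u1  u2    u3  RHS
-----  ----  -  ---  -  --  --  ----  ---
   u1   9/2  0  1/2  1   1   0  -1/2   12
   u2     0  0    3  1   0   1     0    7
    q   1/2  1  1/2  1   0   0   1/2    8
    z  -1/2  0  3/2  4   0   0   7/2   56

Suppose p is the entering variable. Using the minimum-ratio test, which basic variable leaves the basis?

u1

Column p entries and ratios — u1: 12/(9/2) = 8/3; u2: 0 ≤ 0, skip; q: 8/(1/2) = 16.
Smallest ratio is 8/3 in the row of u1, so u1 leaves.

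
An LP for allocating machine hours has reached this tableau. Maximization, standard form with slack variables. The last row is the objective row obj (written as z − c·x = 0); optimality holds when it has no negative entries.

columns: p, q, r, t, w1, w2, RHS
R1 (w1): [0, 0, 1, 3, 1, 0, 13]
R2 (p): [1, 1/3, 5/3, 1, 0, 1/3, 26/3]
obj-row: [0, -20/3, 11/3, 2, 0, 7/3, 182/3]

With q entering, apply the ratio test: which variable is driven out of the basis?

p

Column q entries and ratios — w1: 0 ≤ 0, skip; p: (26/3)/(1/3) = 26.
Smallest ratio is 26 in the row of p, so p leaves.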